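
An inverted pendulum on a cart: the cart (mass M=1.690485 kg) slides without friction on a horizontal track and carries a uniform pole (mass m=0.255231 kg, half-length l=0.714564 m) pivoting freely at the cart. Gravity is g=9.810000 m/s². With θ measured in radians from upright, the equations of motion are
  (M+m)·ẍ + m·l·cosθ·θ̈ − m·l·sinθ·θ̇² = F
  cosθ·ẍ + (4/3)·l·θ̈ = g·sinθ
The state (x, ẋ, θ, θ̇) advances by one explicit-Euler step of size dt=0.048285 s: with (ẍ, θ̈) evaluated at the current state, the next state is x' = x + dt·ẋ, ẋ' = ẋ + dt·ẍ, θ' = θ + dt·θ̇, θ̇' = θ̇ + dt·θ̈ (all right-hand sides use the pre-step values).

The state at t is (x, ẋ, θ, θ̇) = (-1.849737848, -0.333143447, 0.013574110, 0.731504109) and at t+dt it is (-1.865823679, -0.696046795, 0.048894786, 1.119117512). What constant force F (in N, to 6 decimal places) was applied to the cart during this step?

ẍ = (ẋ'−ẋ)/dt = (-0.696046795−-0.333143447)/0.048285 = -7.515861
θ̈ = (θ̇'−θ̇)/dt = (1.119117512−0.731504109)/0.048285 = 8.027615
sinθ=0.013574, cosθ=0.999908
F = (M+m)·ẍ + m·l·cosθ·θ̈ − m·l·sinθ·θ̇² = -14.623731 + 1.463933 − 0.001325 = -13.161123

F = -13.161123 N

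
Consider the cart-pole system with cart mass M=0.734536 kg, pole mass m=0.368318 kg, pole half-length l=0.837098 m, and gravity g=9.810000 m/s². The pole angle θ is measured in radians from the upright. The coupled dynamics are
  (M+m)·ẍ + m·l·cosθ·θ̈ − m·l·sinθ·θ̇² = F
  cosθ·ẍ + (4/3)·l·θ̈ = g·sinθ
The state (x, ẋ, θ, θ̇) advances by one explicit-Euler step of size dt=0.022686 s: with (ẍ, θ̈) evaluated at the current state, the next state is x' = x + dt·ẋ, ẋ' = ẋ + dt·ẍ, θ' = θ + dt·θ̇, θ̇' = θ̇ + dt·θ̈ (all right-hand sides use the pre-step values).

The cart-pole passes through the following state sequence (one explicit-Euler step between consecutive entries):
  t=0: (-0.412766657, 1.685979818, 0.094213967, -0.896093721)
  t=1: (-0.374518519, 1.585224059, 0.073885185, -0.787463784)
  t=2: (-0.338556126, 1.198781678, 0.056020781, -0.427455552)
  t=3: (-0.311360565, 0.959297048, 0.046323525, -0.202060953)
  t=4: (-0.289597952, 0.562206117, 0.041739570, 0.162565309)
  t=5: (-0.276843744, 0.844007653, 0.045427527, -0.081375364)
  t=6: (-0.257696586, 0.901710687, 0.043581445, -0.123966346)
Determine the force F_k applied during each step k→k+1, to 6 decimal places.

step 0→1:
  ẍ = (ẋ'−ẋ)/dt = (1.585224059−1.685979818)/0.022686 = -4.441319
  θ̈ = (θ̇'−θ̇)/dt = (-0.787463784−-0.896093721)/0.022686 = 4.788413
  sinθ=0.094075, cosθ=0.995565
  F = (M+m)·ẍ + m·l·cosθ·θ̈ − m·l·sinθ·θ̇² = -4.898126 + 1.469808 − 0.023290 = -3.451609
step 1→2:
  ẍ = (ẋ'−ẋ)/dt = (1.198781678−1.585224059)/0.022686 = -17.034399
  θ̈ = (θ̇'−θ̇)/dt = (-0.427455552−-0.787463784)/0.022686 = 15.869181
  sinθ=0.073818, cosθ=0.997272
  F = (M+m)·ẍ + m·l·cosθ·θ̈ − m·l·sinθ·θ̇² = -18.786455 + 4.879409 − 0.014113 = -13.921159
step 2→3:
  ẍ = (ẋ'−ẋ)/dt = (0.959297048−1.198781678)/0.022686 = -10.556494
  θ̈ = (θ̇'−θ̇)/dt = (-0.202060953−-0.427455552)/0.022686 = 9.935405
  sinθ=0.055991, cosθ=0.998431
  F = (M+m)·ẍ + m·l·cosθ·θ̈ − m·l·sinθ·θ̇² = -11.642272 + 3.058461 − 0.003154 = -8.586965
step 3→4:
  ẍ = (ẋ'−ẋ)/dt = (0.562206117−0.959297048)/0.022686 = -17.503788
  θ̈ = (θ̇'−θ̇)/dt = (0.162565309−-0.202060953)/0.022686 = 16.072744
  sinθ=0.046307, cosθ=0.998927
  F = (M+m)·ẍ + m·l·cosθ·θ̈ − m·l·sinθ·θ̇² = -19.304122 + 4.950204 − 0.000583 = -14.354501
step 4→5:
  ẍ = (ẋ'−ẋ)/dt = (0.844007653−0.562206117)/0.022686 = 12.421826
  θ̈ = (θ̇'−θ̇)/dt = (-0.081375364−0.162565309)/0.022686 = -10.752917
  sinθ=0.041727, cosθ=0.999129
  F = (M+m)·ẍ + m·l·cosθ·θ̈ − m·l·sinθ·θ̇² = 13.699460 + -3.312433 − 0.000340 = 10.386687
step 5→6:
  ẍ = (ẋ'−ẋ)/dt = (0.901710687−0.844007653)/0.022686 = 2.543553
  θ̈ = (θ̇'−θ̇)/dt = (-0.123966346−-0.081375364)/0.022686 = -1.877413
  sinθ=0.045412, cosθ=0.998968
  F = (M+m)·ẍ + m·l·cosθ·θ̈ − m·l·sinθ·θ̇² = 2.805167 + -0.578243 − 0.000093 = 2.226831

F_0 = -3.451609 N
F_1 = -13.921159 N
F_2 = -8.586965 N
F_3 = -14.354501 N
F_4 = 10.386687 N
F_5 = 2.226831 N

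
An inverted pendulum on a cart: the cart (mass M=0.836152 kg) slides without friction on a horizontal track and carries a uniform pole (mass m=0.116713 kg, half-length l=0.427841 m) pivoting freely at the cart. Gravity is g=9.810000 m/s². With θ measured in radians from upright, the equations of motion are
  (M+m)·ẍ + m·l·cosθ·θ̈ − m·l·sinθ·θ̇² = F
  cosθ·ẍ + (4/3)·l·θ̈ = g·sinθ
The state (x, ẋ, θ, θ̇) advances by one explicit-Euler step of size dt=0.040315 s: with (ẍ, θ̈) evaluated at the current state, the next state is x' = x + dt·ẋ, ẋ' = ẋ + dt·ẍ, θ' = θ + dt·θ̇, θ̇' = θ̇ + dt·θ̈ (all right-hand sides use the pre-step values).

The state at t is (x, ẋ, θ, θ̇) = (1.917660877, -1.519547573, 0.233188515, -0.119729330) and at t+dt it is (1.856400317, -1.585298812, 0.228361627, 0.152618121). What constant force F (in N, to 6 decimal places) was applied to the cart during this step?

ẍ = (ẋ'−ẋ)/dt = (-1.585298812−-1.519547573)/0.040315 = -1.630937
θ̈ = (θ̇'−θ̇)/dt = (0.152618121−-0.119729330)/0.040315 = 6.755487
sinθ=0.231081, cosθ=0.972935
F = (M+m)·ẍ + m·l·cosθ·θ̈ − m·l·sinθ·θ̇² = -1.554063 + 0.328203 − 0.000165 = -1.226026

F = -1.226026 N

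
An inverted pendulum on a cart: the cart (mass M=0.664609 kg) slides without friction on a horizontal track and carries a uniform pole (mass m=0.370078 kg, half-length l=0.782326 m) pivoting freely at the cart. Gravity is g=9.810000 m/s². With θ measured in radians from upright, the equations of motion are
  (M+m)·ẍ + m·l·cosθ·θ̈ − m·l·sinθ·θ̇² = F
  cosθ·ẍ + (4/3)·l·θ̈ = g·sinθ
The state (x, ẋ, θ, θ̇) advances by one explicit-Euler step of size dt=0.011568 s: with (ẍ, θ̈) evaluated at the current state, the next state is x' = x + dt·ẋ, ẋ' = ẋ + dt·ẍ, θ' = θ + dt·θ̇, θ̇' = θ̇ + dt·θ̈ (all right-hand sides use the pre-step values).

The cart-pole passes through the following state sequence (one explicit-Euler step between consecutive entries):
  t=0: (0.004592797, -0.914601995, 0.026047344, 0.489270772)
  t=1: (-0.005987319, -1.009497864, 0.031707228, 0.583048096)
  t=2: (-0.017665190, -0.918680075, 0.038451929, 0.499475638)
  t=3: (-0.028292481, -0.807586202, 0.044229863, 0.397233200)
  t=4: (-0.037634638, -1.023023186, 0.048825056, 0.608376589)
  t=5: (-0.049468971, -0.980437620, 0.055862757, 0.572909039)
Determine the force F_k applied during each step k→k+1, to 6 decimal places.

step 0→1:
  ẍ = (ẋ'−ẋ)/dt = (-1.009497864−-0.914601995)/0.011568 = -8.203308
  θ̈ = (θ̇'−θ̇)/dt = (0.583048096−0.489270772)/0.011568 = 8.106615
  sinθ=0.026044, cosθ=0.999661
  F = (M+m)·ẍ + m·l·cosθ·θ̈ − m·l·sinθ·θ̇² = -8.487856 + 2.346244 − 0.001805 = -6.143417
step 1→2:
  ẍ = (ẋ'−ẋ)/dt = (-0.918680075−-1.009497864)/0.011568 = 7.850777
  θ̈ = (θ̇'−θ̇)/dt = (0.499475638−0.583048096)/0.011568 = -7.224452
  sinθ=0.031702, cosθ=0.999497
  F = (M+m)·ẍ + m·l·cosθ·θ̈ − m·l·sinθ·θ̇² = 8.123097 + -2.090584 − 0.003120 = 6.029393
step 2→3:
  ẍ = (ẋ'−ẋ)/dt = (-0.807586202−-0.918680075)/0.011568 = 9.603551
  θ̈ = (θ̇'−θ̇)/dt = (0.397233200−0.499475638)/0.011568 = -8.838385
  sinθ=0.038442, cosθ=0.999261
  F = (M+m)·ẍ + m·l·cosθ·θ̈ − m·l·sinθ·θ̇² = 9.936669 + -2.557012 − 0.002777 = 7.376880
step 3→4:
  ẍ = (ẋ'−ẋ)/dt = (-1.023023186−-0.807586202)/0.011568 = -18.623529
  θ̈ = (θ̇'−θ̇)/dt = (0.608376589−0.397233200)/0.011568 = 18.252368
  sinθ=0.044215, cosθ=0.999022
  F = (M+m)·ẍ + m·l·cosθ·θ̈ − m·l·sinθ·θ̇² = -19.269523 + 5.279287 − 0.002020 = -13.992256
step 4→5:
  ẍ = (ẋ'−ẋ)/dt = (-0.980437620−-1.023023186)/0.011568 = 3.681325
  θ̈ = (θ̇'−θ̇)/dt = (0.572909039−0.608376589)/0.011568 = -3.066005
  sinθ=0.048806, cosθ=0.998808
  F = (M+m)·ẍ + m·l·cosθ·θ̈ − m·l·sinθ·θ̇² = 3.809019 + -0.886617 − 0.005230 = 2.917172

F_0 = -6.143417 N
F_1 = 6.029393 N
F_2 = 7.376880 N
F_3 = -13.992256 N
F_4 = 2.917172 N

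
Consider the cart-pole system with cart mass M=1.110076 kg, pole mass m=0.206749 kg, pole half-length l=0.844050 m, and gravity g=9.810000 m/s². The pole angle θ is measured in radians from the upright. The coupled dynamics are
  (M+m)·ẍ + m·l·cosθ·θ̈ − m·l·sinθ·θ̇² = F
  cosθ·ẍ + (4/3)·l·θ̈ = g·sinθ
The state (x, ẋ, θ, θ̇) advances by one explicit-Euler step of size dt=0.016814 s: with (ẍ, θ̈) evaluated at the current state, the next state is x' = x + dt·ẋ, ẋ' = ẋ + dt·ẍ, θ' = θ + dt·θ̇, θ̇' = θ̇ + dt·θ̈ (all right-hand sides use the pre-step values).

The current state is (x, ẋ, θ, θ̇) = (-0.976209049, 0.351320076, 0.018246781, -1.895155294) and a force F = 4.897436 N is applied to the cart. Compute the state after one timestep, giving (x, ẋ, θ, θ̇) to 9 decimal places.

(-0.970301953, 0.421960573, -0.013618360, -1.955239871)

sinθ=0.018245768, cosθ=0.999833532
temp = (F + m·l·θ̇²·sinθ)/(M+m) = (4.897436 + 0.011435716)/1.316825 = 3.727808719
θ̈ = (g·sinθ − cosθ·temp)/(l·(4/3 − m·cos²θ/(M+m))) = -3.573485022
ẍ = temp − m·l·θ̈·cosθ/(M+m) = 4.201290413
Euler: x'=-0.976209049+0.016814·0.351320076=-0.970301953, ẋ'=0.351320076+0.016814·4.201290413=0.421960573
       θ'=0.018246781+0.016814·-1.895155294=-0.013618360, θ̇'=-1.895155294+0.016814·-3.573485022=-1.955239871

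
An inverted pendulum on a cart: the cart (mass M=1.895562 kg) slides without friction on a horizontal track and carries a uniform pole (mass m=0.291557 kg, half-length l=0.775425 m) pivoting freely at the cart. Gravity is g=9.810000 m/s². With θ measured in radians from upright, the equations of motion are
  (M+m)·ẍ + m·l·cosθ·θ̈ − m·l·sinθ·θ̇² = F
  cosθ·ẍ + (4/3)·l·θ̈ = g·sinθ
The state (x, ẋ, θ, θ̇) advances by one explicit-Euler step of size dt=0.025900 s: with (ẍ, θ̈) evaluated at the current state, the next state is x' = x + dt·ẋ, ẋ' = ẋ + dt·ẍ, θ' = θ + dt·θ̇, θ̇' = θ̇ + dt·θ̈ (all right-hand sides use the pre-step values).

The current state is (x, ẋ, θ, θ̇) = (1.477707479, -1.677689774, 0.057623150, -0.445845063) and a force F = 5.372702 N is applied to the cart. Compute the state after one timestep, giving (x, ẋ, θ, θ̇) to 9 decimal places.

(1.434255314, -1.608612361, 0.046075763, -0.498393694)

sinθ=0.057591266, cosθ=0.998340246
temp = (F + m·l·θ̇²·sinθ)/(M+m) = (5.372702 + 0.002588140)/2.187119 = 2.457703554
θ̈ = (g·sinθ − cosθ·temp)/(l·(4/3 − m·cos²θ/(M+m))) = -2.028904679
ẍ = temp − m·l·θ̈·cosθ/(M+m) = 2.667081571
Euler: x'=1.477707479+0.025900·-1.677689774=1.434255314, ẋ'=-1.677689774+0.025900·2.667081571=-1.608612361
       θ'=0.057623150+0.025900·-0.445845063=0.046075763, θ̇'=-0.445845063+0.025900·-2.028904679=-0.498393694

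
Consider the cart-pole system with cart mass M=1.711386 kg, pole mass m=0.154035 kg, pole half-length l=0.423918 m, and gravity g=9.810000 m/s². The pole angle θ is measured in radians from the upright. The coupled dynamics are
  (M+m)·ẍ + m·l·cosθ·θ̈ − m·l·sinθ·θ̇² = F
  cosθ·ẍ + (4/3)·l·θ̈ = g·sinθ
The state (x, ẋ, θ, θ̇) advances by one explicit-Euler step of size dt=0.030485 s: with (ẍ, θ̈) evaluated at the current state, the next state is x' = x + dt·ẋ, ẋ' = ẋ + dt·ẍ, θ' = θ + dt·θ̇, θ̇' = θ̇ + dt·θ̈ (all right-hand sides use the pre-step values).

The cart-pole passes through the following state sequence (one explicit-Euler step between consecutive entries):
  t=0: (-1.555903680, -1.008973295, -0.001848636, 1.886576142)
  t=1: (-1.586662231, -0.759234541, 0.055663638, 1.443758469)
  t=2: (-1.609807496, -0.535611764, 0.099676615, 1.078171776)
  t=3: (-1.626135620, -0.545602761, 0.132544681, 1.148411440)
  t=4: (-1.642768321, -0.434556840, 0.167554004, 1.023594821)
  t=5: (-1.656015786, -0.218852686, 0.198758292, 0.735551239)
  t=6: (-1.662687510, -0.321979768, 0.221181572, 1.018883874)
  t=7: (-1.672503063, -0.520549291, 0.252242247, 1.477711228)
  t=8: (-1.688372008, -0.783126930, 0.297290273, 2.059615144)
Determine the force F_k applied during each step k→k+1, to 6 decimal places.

F_0 = 14.333799 N
F_1 = 12.894361 N
F_2 = -0.469212 N
F_3 = 6.518669 N
F_4 = 12.579495 N
F_5 = -5.722526 N
F_6 = -11.206770 N
F_7 = -14.896107 N

step 0→1:
  ẍ = (ẋ'−ẋ)/dt = (-0.759234541−-1.008973295)/0.030485 = 8.192185
  θ̈ = (θ̇'−θ̇)/dt = (1.443758469−1.886576142)/0.030485 = -14.525756
  sinθ=-0.001849, cosθ=0.999998
  F = (M+m)·ẍ + m·l·cosθ·θ̈ − m·l·sinθ·θ̇² = 15.281874 + -0.948504 − -0.000430 = 14.333799
step 1→2:
  ẍ = (ẋ'−ẋ)/dt = (-0.535611764−-0.759234541)/0.030485 = 7.335502
  θ̈ = (θ̇'−θ̇)/dt = (1.078171776−1.443758469)/0.030485 = -11.992347
  sinθ=0.055635, cosθ=0.998451
  F = (M+m)·ẍ + m·l·cosθ·θ̈ − m·l·sinθ·θ̇² = 13.683799 + -0.781866 − 0.007572 = 12.894361
step 2→3:
  ẍ = (ẋ'−ẋ)/dt = (-0.545602761−-0.535611764)/0.030485 = -0.327735
  θ̈ = (θ̇'−θ̇)/dt = (1.148411440−1.078171776)/0.030485 = 2.304073
  sinθ=0.099512, cosθ=0.995036
  F = (M+m)·ẍ + m·l·cosθ·θ̈ − m·l·sinθ·θ̇² = -0.611364 + 0.149705 − 0.007554 = -0.469212
step 3→4:
  ẍ = (ẋ'−ẋ)/dt = (-0.434556840−-0.545602761)/0.030485 = 3.642641
  θ̈ = (θ̇'−θ̇)/dt = (1.023594821−1.148411440)/0.030485 = -4.094362
  sinθ=0.132157, cosθ=0.991229
  F = (M+m)·ẍ + m·l·cosθ·θ̈ − m·l·sinθ·θ̇² = 6.795060 + -0.265009 − 0.011381 = 6.518669
step 4→5:
  ẍ = (ẋ'−ẋ)/dt = (-0.218852686−-0.434556840)/0.030485 = 7.075747
  θ̈ = (θ̇'−θ̇)/dt = (0.735551239−1.023594821)/0.030485 = -9.448699
  sinθ=0.166771, cosθ=0.985996
  F = (M+m)·ẍ + m·l·cosθ·θ̈ − m·l·sinθ·θ̇² = 13.199247 + -0.608343 − 0.011410 = 12.579495
step 5→6:
  ẍ = (ẋ'−ẋ)/dt = (-0.321979768−-0.218852686)/0.030485 = -3.382879
  θ̈ = (θ̇'−θ̇)/dt = (1.018883874−0.735551239)/0.030485 = 9.294165
  sinθ=0.197452, cosθ=0.980313
  F = (M+m)·ẍ + m·l·cosθ·θ̈ − m·l·sinθ·θ̇² = -6.310494 + 0.594944 − 0.006976 = -5.722526
step 6→7:
  ẍ = (ẋ'−ẋ)/dt = (-0.520549291−-0.321979768)/0.030485 = -6.513680
  θ̈ = (θ̇'−θ̇)/dt = (1.477711228−1.018883874)/0.030485 = 15.050922
  sinθ=0.219383, cosθ=0.975639
  F = (M+m)·ẍ + m·l·cosθ·θ̈ − m·l·sinθ·θ̇² = -12.150755 + 0.958856 − 0.014871 = -11.206770
step 7→8:
  ẍ = (ẋ'−ẋ)/dt = (-0.783126930−-0.520549291)/0.030485 = -8.613339
  θ̈ = (θ̇'−θ̇)/dt = (2.059615144−1.477711228)/0.030485 = 19.088205
  sinθ=0.249576, cosθ=0.968355
  F = (M+m)·ẍ + m·l·cosθ·θ̈ − m·l·sinθ·θ̇² = -16.067503 + 1.206983 − 0.035586 = -14.896107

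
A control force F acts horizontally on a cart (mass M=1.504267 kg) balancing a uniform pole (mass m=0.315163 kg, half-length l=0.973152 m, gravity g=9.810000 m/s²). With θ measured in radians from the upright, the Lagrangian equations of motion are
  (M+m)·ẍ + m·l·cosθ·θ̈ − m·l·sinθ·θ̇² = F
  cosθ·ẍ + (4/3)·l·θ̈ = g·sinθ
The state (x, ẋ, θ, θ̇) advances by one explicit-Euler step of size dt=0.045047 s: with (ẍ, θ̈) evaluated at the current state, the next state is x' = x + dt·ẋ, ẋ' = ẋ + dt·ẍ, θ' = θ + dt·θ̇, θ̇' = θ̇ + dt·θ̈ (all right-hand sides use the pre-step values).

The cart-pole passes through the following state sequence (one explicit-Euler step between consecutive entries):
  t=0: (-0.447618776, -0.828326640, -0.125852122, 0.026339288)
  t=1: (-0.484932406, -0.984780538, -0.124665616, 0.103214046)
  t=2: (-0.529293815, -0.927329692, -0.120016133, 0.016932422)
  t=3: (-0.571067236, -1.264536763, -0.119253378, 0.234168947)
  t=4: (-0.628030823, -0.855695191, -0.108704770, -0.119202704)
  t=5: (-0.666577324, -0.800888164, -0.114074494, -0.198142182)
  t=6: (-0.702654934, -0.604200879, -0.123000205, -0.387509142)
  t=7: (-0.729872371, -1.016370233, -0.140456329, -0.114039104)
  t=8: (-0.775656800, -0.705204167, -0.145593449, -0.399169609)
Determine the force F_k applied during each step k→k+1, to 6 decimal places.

step 0→1:
  ẍ = (ẋ'−ẋ)/dt = (-0.984780538−-0.828326640)/0.045047 = -3.473126
  θ̈ = (θ̇'−θ̇)/dt = (0.103214046−0.026339288)/0.045047 = 1.706546
  sinθ=-0.125520, cosθ=0.992091
  F = (M+m)·ẍ + m·l·cosθ·θ̈ − m·l·sinθ·θ̇² = -6.319109 + 0.519261 − -0.000027 = -5.799822
step 1→2:
  ẍ = (ẋ'−ẋ)/dt = (-0.927329692−-0.984780538)/0.045047 = 1.275353
  θ̈ = (θ̇'−θ̇)/dt = (0.016932422−0.103214046)/0.045047 = -1.915369
  sinθ=-0.124343, cosθ=0.992239
  F = (M+m)·ẍ + m·l·cosθ·θ̈ − m·l·sinθ·θ̇² = 2.320416 + -0.582888 − -0.000406 = 1.737935
step 2→3:
  ẍ = (ẋ'−ẋ)/dt = (-1.264536763−-0.927329692)/0.045047 = -7.485672
  θ̈ = (θ̇'−θ̇)/dt = (0.234168947−0.016932422)/0.045047 = 4.822442
  sinθ=-0.119728, cosθ=0.992807
  F = (M+m)·ẍ + m·l·cosθ·θ̈ − m·l·sinθ·θ̇² = -13.619656 + 1.468411 − -0.000011 = -12.151235
step 3→4:
  ẍ = (ẋ'−ẋ)/dt = (-0.855695191−-1.264536763)/0.045047 = 9.075889
  θ̈ = (θ̇'−θ̇)/dt = (-0.119202704−0.234168947)/0.045047 = -7.844510
  sinθ=-0.118971, cosθ=0.992898
  F = (M+m)·ẍ + m·l·cosθ·θ̈ − m·l·sinθ·θ̇² = 16.512945 + -2.388836 − -0.002001 = 14.126110
step 4→5:
  ẍ = (ẋ'−ẋ)/dt = (-0.800888164−-0.855695191)/0.045047 = 1.216663
  θ̈ = (θ̇'−θ̇)/dt = (-0.198142182−-0.119202704)/0.045047 = -1.752380
  sinθ=-0.108491, cosθ=0.994097
  F = (M+m)·ẍ + m·l·cosθ·θ̈ − m·l·sinθ·θ̇² = 2.213634 + -0.534285 − -0.000473 = 1.679821
step 5→6:
  ẍ = (ẋ'−ẋ)/dt = (-0.604200879−-0.800888164)/0.045047 = 4.366268
  θ̈ = (θ̇'−θ̇)/dt = (-0.387509142−-0.198142182)/0.045047 = -4.203764
  sinθ=-0.113827, cosθ=0.993501
  F = (M+m)·ẍ + m·l·cosθ·θ̈ − m·l·sinθ·θ̇² = 7.944119 + -1.280921 − -0.001371 = 6.664569
step 6→7:
  ẍ = (ẋ'−ẋ)/dt = (-1.016370233−-0.604200879)/0.045047 = -9.149763
  θ̈ = (θ̇'−θ̇)/dt = (-0.114039104−-0.387509142)/0.045047 = 6.070771
  sinθ=-0.122690, cosθ=0.992445
  F = (M+m)·ẍ + m·l·cosθ·θ̈ − m·l·sinθ·θ̇² = -16.647352 + 1.847848 − -0.005651 = -14.793854
step 7→8:
  ẍ = (ẋ'−ẋ)/dt = (-0.705204167−-1.016370233)/0.045047 = 6.907587
  θ̈ = (θ̇'−θ̇)/dt = (-0.399169609−-0.114039104)/0.045047 = -6.329622
  sinθ=-0.139995, cosθ=0.990152
  F = (M+m)·ẍ + m·l·cosθ·θ̈ − m·l·sinθ·θ̇² = 12.567871 + -1.922187 − -0.000558 = 10.646242

F_0 = -5.799822 N
F_1 = 1.737935 N
F_2 = -12.151235 N
F_3 = 14.126110 N
F_4 = 1.679821 N
F_5 = 6.664569 N
F_6 = -14.793854 N
F_7 = 10.646242 N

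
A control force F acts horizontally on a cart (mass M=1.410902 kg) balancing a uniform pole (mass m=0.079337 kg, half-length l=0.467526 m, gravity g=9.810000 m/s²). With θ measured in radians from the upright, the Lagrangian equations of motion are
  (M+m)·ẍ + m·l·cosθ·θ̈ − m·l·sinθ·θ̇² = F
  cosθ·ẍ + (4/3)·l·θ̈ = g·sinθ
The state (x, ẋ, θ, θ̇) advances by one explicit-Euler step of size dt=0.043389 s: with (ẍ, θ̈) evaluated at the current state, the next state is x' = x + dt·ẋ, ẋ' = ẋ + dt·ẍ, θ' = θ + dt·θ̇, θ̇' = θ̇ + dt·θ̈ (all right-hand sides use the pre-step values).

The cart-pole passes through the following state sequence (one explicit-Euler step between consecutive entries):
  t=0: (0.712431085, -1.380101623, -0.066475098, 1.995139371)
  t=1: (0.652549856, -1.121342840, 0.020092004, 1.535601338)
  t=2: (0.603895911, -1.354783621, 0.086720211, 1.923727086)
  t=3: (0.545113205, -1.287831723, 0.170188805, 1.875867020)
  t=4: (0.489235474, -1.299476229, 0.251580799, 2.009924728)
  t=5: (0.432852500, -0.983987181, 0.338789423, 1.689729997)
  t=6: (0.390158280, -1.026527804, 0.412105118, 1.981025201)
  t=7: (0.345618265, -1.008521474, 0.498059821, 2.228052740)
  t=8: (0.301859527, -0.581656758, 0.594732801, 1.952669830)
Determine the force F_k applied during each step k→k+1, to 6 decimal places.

F_0 = 8.505160 N
F_1 = -7.687785 N
F_2 = 2.246881 N
F_3 = -0.309102 N
F_4 = 10.533379 N
F_5 = -1.261432 N
F_6 = 0.753638 N
F_7 = 14.366318 N

step 0→1:
  ẍ = (ẋ'−ẋ)/dt = (-1.121342840−-1.380101623)/0.043389 = 5.963695
  θ̈ = (θ̇'−θ̇)/dt = (1.535601338−1.995139371)/0.043389 = -10.591118
  sinθ=-0.066426, cosθ=0.997791
  F = (M+m)·ẍ + m·l·cosθ·θ̈ − m·l·sinθ·θ̇² = 8.887332 + -0.391979 − -0.009808 = 8.505160
step 1→2:
  ẍ = (ẋ'−ẋ)/dt = (-1.354783621−-1.121342840)/0.043389 = -5.380183
  θ̈ = (θ̇'−θ̇)/dt = (1.923727086−1.535601338)/0.043389 = 8.945257
  sinθ=0.020091, cosθ=0.999798
  F = (M+m)·ẍ + m·l·cosθ·θ̈ − m·l·sinθ·θ̇² = -8.017759 + 0.331731 − 0.001757 = -7.687785
step 2→3:
  ẍ = (ẋ'−ẋ)/dt = (-1.287831723−-1.354783621)/0.043389 = 1.543062
  θ̈ = (θ̇'−θ̇)/dt = (1.875867020−1.923727086)/0.043389 = -1.103046
  sinθ=0.086612, cosθ=0.996242
  F = (M+m)·ẍ + m·l·cosθ·θ̈ − m·l·sinθ·θ̇² = 2.299531 + -0.040761 − 0.011889 = 2.246881
step 3→4:
  ẍ = (ẋ'−ẋ)/dt = (-1.299476229−-1.287831723)/0.043389 = -0.268375
  θ̈ = (θ̇'−θ̇)/dt = (2.009924728−1.875867020)/0.043389 = 3.089670
  sinθ=0.169368, cosθ=0.985553
  F = (M+m)·ẍ + m·l·cosθ·θ̈ − m·l·sinθ·θ̇² = -0.399942 + 0.112947 − 0.022106 = -0.309102
step 4→5:
  ẍ = (ẋ'−ẋ)/dt = (-0.983987181−-1.299476229)/0.043389 = 7.271176
  θ̈ = (θ̇'−θ̇)/dt = (1.689729997−2.009924728)/0.043389 = -7.379629
  sinθ=0.248935, cosθ=0.968520
  F = (M+m)·ẍ + m·l·cosθ·θ̈ − m·l·sinθ·θ̇² = 10.835790 + -0.265109 − 0.037302 = 10.533379
step 5→6:
  ẍ = (ẋ'−ẋ)/dt = (-1.026527804−-0.983987181)/0.043389 = -0.980447
  θ̈ = (θ̇'−θ̇)/dt = (1.981025201−1.689729997)/0.043389 = 6.713573
  sinθ=0.332346, cosθ=0.943158
  F = (M+m)·ẍ + m·l·cosθ·θ̈ − m·l·sinθ·θ̇² = -1.461101 + 0.234866 − 0.035197 = -1.261432
step 6→7:
  ẍ = (ẋ'−ẋ)/dt = (-1.008521474−-1.026527804)/0.043389 = 0.414998
  θ̈ = (θ̇'−θ̇)/dt = (2.228052740−1.981025201)/0.043389 = 5.693322
  sinθ=0.400539, cosθ=0.916280
  F = (M+m)·ẍ + m·l·cosθ·θ̈ − m·l·sinθ·θ̇² = 0.618446 + 0.193497 − 0.058305 = 0.753638
step 7→8:
  ẍ = (ẋ'−ẋ)/dt = (-0.581656758−-1.008521474)/0.043389 = 9.838086
  θ̈ = (θ̇'−θ̇)/dt = (1.952669830−2.228052740)/0.043389 = -6.346837
  sinθ=0.477722, cosθ=0.878511
  F = (M+m)·ẍ + m·l·cosθ·θ̈ − m·l·sinθ·θ̇² = 14.661100 + -0.206817 − 0.087965 = 14.366318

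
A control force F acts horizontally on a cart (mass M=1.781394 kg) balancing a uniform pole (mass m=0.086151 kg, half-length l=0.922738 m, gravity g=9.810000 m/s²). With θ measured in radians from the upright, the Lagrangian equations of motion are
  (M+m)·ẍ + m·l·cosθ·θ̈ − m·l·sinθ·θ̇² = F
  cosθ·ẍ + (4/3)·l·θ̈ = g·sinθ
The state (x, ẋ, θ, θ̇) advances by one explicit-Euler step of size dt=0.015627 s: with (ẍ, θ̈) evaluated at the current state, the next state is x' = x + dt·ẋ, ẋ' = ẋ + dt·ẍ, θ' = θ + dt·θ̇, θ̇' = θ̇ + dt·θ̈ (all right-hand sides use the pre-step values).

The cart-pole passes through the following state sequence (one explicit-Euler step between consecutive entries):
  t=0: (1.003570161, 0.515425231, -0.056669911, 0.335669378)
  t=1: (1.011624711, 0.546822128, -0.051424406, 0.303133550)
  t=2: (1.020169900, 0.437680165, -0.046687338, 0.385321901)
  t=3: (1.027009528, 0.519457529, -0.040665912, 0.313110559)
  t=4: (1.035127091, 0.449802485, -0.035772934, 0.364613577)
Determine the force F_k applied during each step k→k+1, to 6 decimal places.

F_0 = 3.587430 N
F_1 = -12.625376 N
F_2 = 9.406626 N
F_3 = -8.062209 N

step 0→1:
  ẍ = (ẋ'−ẋ)/dt = (0.546822128−0.515425231)/0.015627 = 2.009144
  θ̈ = (θ̇'−θ̇)/dt = (0.303133550−0.335669378)/0.015627 = -2.082026
  sinθ=-0.056640, cosθ=0.998395
  F = (M+m)·ẍ + m·l·cosθ·θ̈ − m·l·sinθ·θ̇² = 3.752167 + -0.165245 − -0.000507 = 3.587430
step 1→2:
  ẍ = (ẋ'−ẋ)/dt = (0.437680165−0.546822128)/0.015627 = -6.984192
  θ̈ = (θ̇'−θ̇)/dt = (0.385321901−0.303133550)/0.015627 = 5.259381
  sinθ=-0.051402, cosθ=0.998678
  F = (M+m)·ẍ + m·l·cosθ·θ̈ − m·l·sinθ·θ̇² = -13.043292 + 0.417541 − -0.000375 = -12.625376
step 2→3:
  ẍ = (ẋ'−ẋ)/dt = (0.519457529−0.437680165)/0.015627 = 5.233081
  θ̈ = (θ̇'−θ̇)/dt = (0.313110559−0.385321901)/0.015627 = -4.620934
  sinθ=-0.046670, cosθ=0.998910
  F = (M+m)·ẍ + m·l·cosθ·θ̈ − m·l·sinθ·θ̇² = 9.773015 + -0.366940 − -0.000551 = 9.406626
step 3→4:
  ẍ = (ẋ'−ẋ)/dt = (0.449802485−0.519457529)/0.015627 = -4.457352
  θ̈ = (θ̇'−θ̇)/dt = (0.364613577−0.313110559)/0.015627 = 3.295771
  sinθ=-0.040655, cosθ=0.999173
  F = (M+m)·ẍ + m·l·cosθ·θ̈ − m·l·sinθ·θ̇² = -8.324306 + 0.261780 − -0.000317 = -8.062209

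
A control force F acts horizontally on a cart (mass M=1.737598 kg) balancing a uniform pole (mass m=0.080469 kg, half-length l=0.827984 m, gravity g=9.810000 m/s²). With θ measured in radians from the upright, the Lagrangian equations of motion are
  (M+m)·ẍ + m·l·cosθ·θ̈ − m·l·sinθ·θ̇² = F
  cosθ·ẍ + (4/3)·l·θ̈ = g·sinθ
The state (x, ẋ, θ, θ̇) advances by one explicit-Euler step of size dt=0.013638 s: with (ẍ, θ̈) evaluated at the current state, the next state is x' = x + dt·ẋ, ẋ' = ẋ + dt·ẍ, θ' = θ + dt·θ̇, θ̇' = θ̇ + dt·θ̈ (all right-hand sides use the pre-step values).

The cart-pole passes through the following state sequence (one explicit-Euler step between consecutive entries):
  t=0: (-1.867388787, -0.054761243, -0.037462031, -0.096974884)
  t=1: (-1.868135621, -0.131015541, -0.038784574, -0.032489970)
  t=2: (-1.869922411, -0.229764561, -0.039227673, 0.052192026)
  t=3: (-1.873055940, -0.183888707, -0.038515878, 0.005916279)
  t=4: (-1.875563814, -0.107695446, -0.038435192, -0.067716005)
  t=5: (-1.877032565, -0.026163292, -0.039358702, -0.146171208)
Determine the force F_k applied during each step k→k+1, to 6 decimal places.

F_0 = -9.850541 N
F_1 = -12.750728 N
F_2 = 5.889766 N
F_3 = 9.797785 N
F_4 = 10.485973 N

step 0→1:
  ẍ = (ẋ'−ẋ)/dt = (-0.131015541−-0.054761243)/0.013638 = -5.591311
  θ̈ = (θ̇'−θ̇)/dt = (-0.032489970−-0.096974884)/0.013638 = 4.728326
  sinθ=-0.037453, cosθ=0.999298
  F = (M+m)·ẍ + m·l·cosθ·θ̈ − m·l·sinθ·θ̇² = -10.165378 + 0.314813 − -0.000023 = -9.850541
step 1→2:
  ẍ = (ẋ'−ẋ)/dt = (-0.229764561−-0.131015541)/0.013638 = -7.240726
  θ̈ = (θ̇'−θ̇)/dt = (0.052192026−-0.032489970)/0.013638 = 6.209268
  sinθ=-0.038775, cosθ=0.999248
  F = (M+m)·ẍ + m·l·cosθ·θ̈ − m·l·sinθ·θ̇² = -13.164125 + 0.413394 − -0.000003 = -12.750728
step 2→3:
  ẍ = (ẋ'−ẋ)/dt = (-0.183888707−-0.229764561)/0.013638 = 3.363826
  θ̈ = (θ̇'−θ̇)/dt = (0.005916279−0.052192026)/0.013638 = -3.393148
  sinθ=-0.039218, cosθ=0.999231
  F = (M+m)·ẍ + m·l·cosθ·θ̈ − m·l·sinθ·θ̇² = 6.115660 + -0.225901 − -0.000007 = 5.889766
step 3→4:
  ẍ = (ẋ'−ẋ)/dt = (-0.107695446−-0.183888707)/0.013638 = 5.586835
  θ̈ = (θ̇'−θ̇)/dt = (-0.067716005−0.005916279)/0.013638 = -5.399053
  sinθ=-0.038506, cosθ=0.999258
  F = (M+m)·ẍ + m·l·cosθ·θ̈ − m·l·sinθ·θ̇² = 10.157241 + -0.359456 − -0.000000 = 9.797785
step 4→5:
  ẍ = (ẋ'−ẋ)/dt = (-0.026163292−-0.107695446)/0.013638 = 5.978307
  θ̈ = (θ̇'−θ̇)/dt = (-0.146171208−-0.067716005)/0.013638 = -5.752691
  sinθ=-0.038426, cosθ=0.999261
  F = (M+m)·ẍ + m·l·cosθ·θ̈ − m·l·sinθ·θ̇² = 10.868963 + -0.383002 − -0.000012 = 10.485973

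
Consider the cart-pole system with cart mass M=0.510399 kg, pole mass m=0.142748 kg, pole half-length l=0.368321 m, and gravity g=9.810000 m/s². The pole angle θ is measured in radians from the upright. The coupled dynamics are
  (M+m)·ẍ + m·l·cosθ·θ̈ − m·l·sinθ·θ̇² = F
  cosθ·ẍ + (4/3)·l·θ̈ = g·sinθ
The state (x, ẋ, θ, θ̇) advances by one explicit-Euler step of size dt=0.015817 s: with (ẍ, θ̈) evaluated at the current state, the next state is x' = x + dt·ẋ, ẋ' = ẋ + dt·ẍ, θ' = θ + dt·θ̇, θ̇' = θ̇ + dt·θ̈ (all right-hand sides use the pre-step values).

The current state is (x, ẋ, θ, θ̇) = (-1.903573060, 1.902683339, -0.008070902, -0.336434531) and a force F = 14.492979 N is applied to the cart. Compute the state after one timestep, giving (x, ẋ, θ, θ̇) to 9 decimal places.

sinθ=-0.008070814, cosθ=0.999967430
temp = (F + m·l·θ̇²·sinθ)/(M+m) = (14.492979 + -0.000048030)/0.653147 = 22.189386110
θ̈ = (g·sinθ − cosθ·temp)/(l·(4/3 − m·cos²θ/(M+m))) = -54.232195323
ẍ = temp − m·l·θ̈·cosθ/(M+m) = 26.554832075
Euler: x'=-1.903573060+0.015817·1.902683339=-1.873478318, ẋ'=1.902683339+0.015817·26.554832075=2.322701118
       θ'=-0.008070902+0.015817·-0.336434531=-0.013392287, θ̇'=-0.336434531+0.015817·-54.232195323=-1.194225164

(-1.873478318, 2.322701118, -0.013392287, -1.194225164)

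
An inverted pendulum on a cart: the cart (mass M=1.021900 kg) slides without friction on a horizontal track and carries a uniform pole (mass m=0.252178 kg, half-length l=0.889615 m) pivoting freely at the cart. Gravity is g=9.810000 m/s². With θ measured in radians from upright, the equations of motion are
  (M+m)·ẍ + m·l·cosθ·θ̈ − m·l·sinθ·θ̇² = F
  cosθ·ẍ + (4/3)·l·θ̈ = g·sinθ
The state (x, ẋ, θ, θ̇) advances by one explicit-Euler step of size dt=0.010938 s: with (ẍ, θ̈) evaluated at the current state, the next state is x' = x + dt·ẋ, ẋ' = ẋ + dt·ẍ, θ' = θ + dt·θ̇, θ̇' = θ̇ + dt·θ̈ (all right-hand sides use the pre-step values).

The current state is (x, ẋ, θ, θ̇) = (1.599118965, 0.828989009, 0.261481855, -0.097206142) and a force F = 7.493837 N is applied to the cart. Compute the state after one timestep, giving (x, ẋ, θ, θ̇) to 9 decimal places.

(1.608186447, 0.899057061, 0.260418614, -0.130884304)

sinθ=0.258512319, cosθ=0.966007961
temp = (F + m·l·θ̇²·sinθ)/(M+m) = (7.493837 + 0.000547997)/1.274078 = 5.882202657
θ̈ = (g·sinθ − cosθ·temp)/(l·(4/3 − m·cos²θ/(M+m))) = -3.079005459
ẍ = temp − m·l·θ̈·cosθ/(M+m) = 6.405929026
Euler: x'=1.599118965+0.010938·0.828989009=1.608186447, ẋ'=0.828989009+0.010938·6.405929026=0.899057061
       θ'=0.261481855+0.010938·-0.097206142=0.260418614, θ̇'=-0.097206142+0.010938·-3.079005459=-0.130884304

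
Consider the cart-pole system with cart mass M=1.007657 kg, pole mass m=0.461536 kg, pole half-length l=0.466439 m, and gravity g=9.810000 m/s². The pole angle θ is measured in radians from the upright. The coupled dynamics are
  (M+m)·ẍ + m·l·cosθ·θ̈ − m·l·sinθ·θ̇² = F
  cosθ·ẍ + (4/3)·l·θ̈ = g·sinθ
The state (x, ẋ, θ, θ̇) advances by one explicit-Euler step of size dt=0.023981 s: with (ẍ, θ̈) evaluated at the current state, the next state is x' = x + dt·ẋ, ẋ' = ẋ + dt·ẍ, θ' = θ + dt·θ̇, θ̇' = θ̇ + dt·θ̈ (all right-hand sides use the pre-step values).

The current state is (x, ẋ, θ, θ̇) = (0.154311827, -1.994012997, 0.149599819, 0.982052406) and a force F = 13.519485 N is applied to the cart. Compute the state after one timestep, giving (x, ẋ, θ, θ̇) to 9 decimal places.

sinθ=0.149042433, cosθ=0.988830801
temp = (F + m·l·θ̇²·sinθ)/(M+m) = (13.519485 + 0.030944231)/1.469193 = 9.223042331
θ̈ = (g·sinθ − cosθ·temp)/(l·(4/3 − m·cos²θ/(M+m))) = -15.999159618
ẍ = temp − m·l·θ̈·cosθ/(M+m) = 11.541188112
Euler: x'=0.154311827+0.023981·-1.994012997=0.106493401, ẋ'=-1.994012997+0.023981·11.541188112=-1.717243765
       θ'=0.149599819+0.023981·0.982052406=0.173150418, θ̇'=0.982052406+0.023981·-15.999159618=0.598376559

(0.106493401, -1.717243765, 0.173150418, 0.598376559)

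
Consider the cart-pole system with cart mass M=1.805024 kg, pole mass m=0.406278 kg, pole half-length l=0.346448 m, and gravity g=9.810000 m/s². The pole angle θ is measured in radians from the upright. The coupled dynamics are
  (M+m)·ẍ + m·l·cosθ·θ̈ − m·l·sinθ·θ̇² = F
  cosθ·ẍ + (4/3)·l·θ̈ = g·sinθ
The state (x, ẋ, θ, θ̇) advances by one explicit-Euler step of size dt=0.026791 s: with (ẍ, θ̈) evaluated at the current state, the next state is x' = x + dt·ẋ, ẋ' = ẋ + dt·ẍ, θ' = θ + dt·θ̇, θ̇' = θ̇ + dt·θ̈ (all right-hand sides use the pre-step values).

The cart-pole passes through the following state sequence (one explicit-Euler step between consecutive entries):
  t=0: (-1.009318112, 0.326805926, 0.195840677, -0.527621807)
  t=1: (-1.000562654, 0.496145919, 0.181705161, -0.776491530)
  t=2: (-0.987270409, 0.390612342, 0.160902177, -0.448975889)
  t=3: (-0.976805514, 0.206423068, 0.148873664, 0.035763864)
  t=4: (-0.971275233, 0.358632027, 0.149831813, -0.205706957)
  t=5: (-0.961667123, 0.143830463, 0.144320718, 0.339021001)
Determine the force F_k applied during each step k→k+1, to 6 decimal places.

step 0→1:
  ẍ = (ẋ'−ẋ)/dt = (0.496145919−0.326805926)/0.026791 = 6.320779
  θ̈ = (θ̇'−θ̇)/dt = (-0.776491530−-0.527621807)/0.026791 = -9.289303
  sinθ=0.194591, cosθ=0.980884
  F = (M+m)·ẍ + m·l·cosθ·θ̈ − m·l·sinθ·θ̇² = 13.977152 + -1.282515 − 0.007625 = 12.687012
step 1→2:
  ẍ = (ẋ'−ẋ)/dt = (0.390612342−0.496145919)/0.026791 = -3.939143
  θ̈ = (θ̇'−θ̇)/dt = (-0.448975889−-0.776491530)/0.026791 = 12.224838
  sinθ=0.180707, cosθ=0.983537
  F = (M+m)·ẍ + m·l·cosθ·θ̈ − m·l·sinθ·θ̇² = -8.710635 + 1.692369 − 0.015336 = -7.033601
step 2→3:
  ẍ = (ẋ'−ẋ)/dt = (0.206423068−0.390612342)/0.026791 = -6.875043
  θ̈ = (θ̇'−θ̇)/dt = (0.035763864−-0.448975889)/0.026791 = 18.093380
  sinθ=0.160209, cosθ=0.987083
  F = (M+m)·ẍ + m·l·cosθ·θ̈ − m·l·sinθ·θ̇² = -15.202796 + 2.513824 − 0.004546 = -12.693518
step 3→4:
  ẍ = (ẋ'−ẋ)/dt = (0.358632027−0.206423068)/0.026791 = 5.681347
  θ̈ = (θ̇'−θ̇)/dt = (-0.205706957−0.035763864)/0.026791 = -9.013132
  sinθ=0.148324, cosθ=0.988939
  F = (M+m)·ẍ + m·l·cosθ·θ̈ − m·l·sinθ·θ̇² = 12.563173 + -1.254604 − 0.000027 = 11.308543
step 4→5:
  ẍ = (ẋ'−ẋ)/dt = (0.143830463−0.358632027)/0.026791 = -8.017676
  θ̈ = (θ̇'−θ̇)/dt = (0.339021001−-0.205706957)/0.026791 = 20.332498
  sinθ=0.149272, cosθ=0.988796
  F = (M+m)·ẍ + m·l·cosθ·θ̈ − m·l·sinθ·θ̇² = -17.729503 + 2.829821 − 0.000889 = -14.900572

F_0 = 12.687012 N
F_1 = -7.033601 N
F_2 = -12.693518 N
F_3 = 11.308543 N
F_4 = -14.900572 N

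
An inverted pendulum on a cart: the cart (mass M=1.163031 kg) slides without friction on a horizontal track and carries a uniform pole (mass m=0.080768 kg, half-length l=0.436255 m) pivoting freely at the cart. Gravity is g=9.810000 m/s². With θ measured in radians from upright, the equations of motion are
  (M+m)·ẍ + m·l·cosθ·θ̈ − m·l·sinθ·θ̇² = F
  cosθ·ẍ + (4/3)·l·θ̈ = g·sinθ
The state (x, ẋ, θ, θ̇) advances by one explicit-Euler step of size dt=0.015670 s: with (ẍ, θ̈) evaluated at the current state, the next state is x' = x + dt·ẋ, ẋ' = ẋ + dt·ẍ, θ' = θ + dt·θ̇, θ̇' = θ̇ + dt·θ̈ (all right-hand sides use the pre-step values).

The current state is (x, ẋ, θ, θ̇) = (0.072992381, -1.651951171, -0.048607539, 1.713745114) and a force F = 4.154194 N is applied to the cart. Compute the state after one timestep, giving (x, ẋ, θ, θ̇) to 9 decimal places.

sinθ=-0.048588400, cosθ=0.998818886
temp = (F + m·l·θ̇²·sinθ)/(M+m) = (4.154194 + -0.005028110)/1.243799 = 3.335881352
θ̈ = (g·sinθ − cosθ·temp)/(l·(4/3 − m·cos²θ/(M+m))) = -6.882030308
ẍ = temp − m·l·θ̈·cosθ/(M+m) = 3.530611354
Euler: x'=0.072992381+0.015670·-1.651951171=0.047106306, ẋ'=-1.651951171+0.015670·3.530611354=-1.596626491
       θ'=-0.048607539+0.015670·1.713745114=-0.021753153, θ̇'=1.713745114+0.015670·-6.882030308=1.605903699

(0.047106306, -1.596626491, -0.021753153, 1.605903699)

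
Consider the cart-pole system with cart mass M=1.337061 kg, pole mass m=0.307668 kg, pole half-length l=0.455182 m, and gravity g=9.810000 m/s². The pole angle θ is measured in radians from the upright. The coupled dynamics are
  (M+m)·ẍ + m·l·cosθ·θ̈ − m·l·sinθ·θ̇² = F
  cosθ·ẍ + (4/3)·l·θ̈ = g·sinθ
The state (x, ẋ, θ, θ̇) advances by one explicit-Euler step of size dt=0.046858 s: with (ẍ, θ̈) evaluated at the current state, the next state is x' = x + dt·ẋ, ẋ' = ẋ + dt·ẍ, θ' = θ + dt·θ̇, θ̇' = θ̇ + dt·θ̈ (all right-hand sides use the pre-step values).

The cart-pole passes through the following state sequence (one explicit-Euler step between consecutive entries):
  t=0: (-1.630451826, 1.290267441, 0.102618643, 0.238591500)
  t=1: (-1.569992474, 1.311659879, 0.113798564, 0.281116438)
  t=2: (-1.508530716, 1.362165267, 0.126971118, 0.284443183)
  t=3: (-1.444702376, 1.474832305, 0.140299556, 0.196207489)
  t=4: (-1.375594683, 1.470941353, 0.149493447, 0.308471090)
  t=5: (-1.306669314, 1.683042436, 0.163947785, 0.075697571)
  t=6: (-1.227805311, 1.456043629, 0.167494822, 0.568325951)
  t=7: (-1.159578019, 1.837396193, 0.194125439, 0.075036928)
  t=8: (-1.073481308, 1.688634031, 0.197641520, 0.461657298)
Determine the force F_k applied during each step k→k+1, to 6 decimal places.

step 0→1:
  ẍ = (ẋ'−ẋ)/dt = (1.311659879−1.290267441)/0.046858 = 0.456538
  θ̈ = (θ̇'−θ̇)/dt = (0.281116438−0.238591500)/0.046858 = 0.907528
  sinθ=0.102439, cosθ=0.994739
  F = (M+m)·ẍ + m·l·cosθ·θ̈ − m·l·sinθ·θ̇² = 0.750881 + 0.126426 − 0.000817 = 0.876490
step 1→2:
  ẍ = (ẋ'−ẋ)/dt = (1.362165267−1.311659879)/0.046858 = 1.077839
  θ̈ = (θ̇'−θ̇)/dt = (0.284443183−0.281116438)/0.046858 = 0.070996
  sinθ=0.113553, cosθ=0.993532
  F = (M+m)·ẍ + m·l·cosθ·θ̈ − m·l·sinθ·θ̇² = 1.772753 + 0.009878 − 0.001257 = 1.781375
step 2→3:
  ẍ = (ẋ'−ẋ)/dt = (1.474832305−1.362165267)/0.046858 = 2.404435
  θ̈ = (θ̇'−θ̇)/dt = (0.196207489−0.284443183)/0.046858 = -1.883044
  sinθ=0.126630, cosθ=0.991950
  F = (M+m)·ẍ + m·l·cosθ·θ̈ − m·l·sinθ·θ̇² = 3.954645 + -0.261588 − 0.001435 = 3.691622
step 3→4:
  ẍ = (ẋ'−ẋ)/dt = (1.470941353−1.474832305)/0.046858 = -0.083037
  θ̈ = (θ̇'−θ̇)/dt = (0.308471090−0.196207489)/0.046858 = 2.395826
  sinθ=0.139840, cosθ=0.990174
  F = (M+m)·ẍ + m·l·cosθ·θ̈ − m·l·sinθ·θ̇² = -0.136574 + 0.332226 − 0.000754 = 0.194899
step 4→5:
  ẍ = (ẋ'−ẋ)/dt = (1.683042436−1.470941353)/0.046858 = 4.526465
  θ̈ = (θ̇'−θ̇)/dt = (0.075697571−0.308471090)/0.046858 = -4.967637
  sinθ=0.148937, cosθ=0.988847
  F = (M+m)·ẍ + m·l·cosθ·θ̈ − m·l·sinθ·θ̇² = 7.444808 + -0.687933 − 0.001985 = 6.754890
step 5→6:
  ẍ = (ẋ'−ẋ)/dt = (1.456043629−1.683042436)/0.046858 = -4.844398
  θ̈ = (θ̇'−θ̇)/dt = (0.568325951−0.075697571)/0.046858 = 10.513218
  sinθ=0.163214, cosθ=0.986591
  F = (M+m)·ẍ + m·l·cosθ·θ̈ − m·l·sinθ·θ̇² = -7.967722 + 1.452580 − 0.000131 = -6.515273
step 6→7:
  ẍ = (ẋ'−ẋ)/dt = (1.837396193−1.456043629)/0.046858 = 8.138473
  θ̈ = (θ̇'−θ̇)/dt = (0.075036928−0.568325951)/0.046858 = -10.527317
  sinθ=0.166713, cosθ=0.986006
  F = (M+m)·ẍ + m·l·cosθ·θ̈ − m·l·sinθ·θ̇² = 13.385582 + -1.453665 − 0.007541 = 11.924376
step 7→8:
  ẍ = (ẋ'−ẋ)/dt = (1.688634031−1.837396193)/0.046858 = -3.174744
  θ̈ = (θ̇'−θ̇)/dt = (0.461657298−0.075036928)/0.046858 = 8.250894
  sinθ=0.192908, cosθ=0.981217
  F = (M+m)·ẍ + m·l·cosθ·θ̈ − m·l·sinθ·θ̇² = -5.221594 + 1.133792 − 0.000152 = -4.087954

F_0 = 0.876490 N
F_1 = 1.781375 N
F_2 = 3.691622 N
F_3 = 0.194899 N
F_4 = 6.754890 N
F_5 = -6.515273 N
F_6 = 11.924376 N
F_7 = -4.087954 N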